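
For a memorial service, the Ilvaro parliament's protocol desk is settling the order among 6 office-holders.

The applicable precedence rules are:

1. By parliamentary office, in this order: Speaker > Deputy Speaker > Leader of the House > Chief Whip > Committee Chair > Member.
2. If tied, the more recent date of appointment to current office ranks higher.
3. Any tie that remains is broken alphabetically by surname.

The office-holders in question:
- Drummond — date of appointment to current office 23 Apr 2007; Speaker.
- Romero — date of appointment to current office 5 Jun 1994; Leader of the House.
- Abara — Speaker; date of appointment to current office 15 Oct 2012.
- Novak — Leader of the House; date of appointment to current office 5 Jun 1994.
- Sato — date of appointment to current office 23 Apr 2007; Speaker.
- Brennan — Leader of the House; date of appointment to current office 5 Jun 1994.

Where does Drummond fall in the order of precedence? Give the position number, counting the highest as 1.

2

By parliamentary office: Abara, Drummond and Sato (Speaker); then Brennan, Novak and Romero (Leader of the House).
Among Abara, Drummond and Sato, by date of appointment to current office (later first): Abara (15 Oct 2012) before Drummond and Sato (23 Apr 2007).
Among Drummond and Sato, alphabetically by surname: Drummond before Sato.
Brennan, Novak and Romero all have date of appointment to current office 5 Jun 1994, so the next rule applies.
Among Brennan, Novak and Romero, alphabetically by surname: Brennan before Novak before Romero.
Order: Abara, Drummond, Sato, Brennan, Novak, Romero. So position 2.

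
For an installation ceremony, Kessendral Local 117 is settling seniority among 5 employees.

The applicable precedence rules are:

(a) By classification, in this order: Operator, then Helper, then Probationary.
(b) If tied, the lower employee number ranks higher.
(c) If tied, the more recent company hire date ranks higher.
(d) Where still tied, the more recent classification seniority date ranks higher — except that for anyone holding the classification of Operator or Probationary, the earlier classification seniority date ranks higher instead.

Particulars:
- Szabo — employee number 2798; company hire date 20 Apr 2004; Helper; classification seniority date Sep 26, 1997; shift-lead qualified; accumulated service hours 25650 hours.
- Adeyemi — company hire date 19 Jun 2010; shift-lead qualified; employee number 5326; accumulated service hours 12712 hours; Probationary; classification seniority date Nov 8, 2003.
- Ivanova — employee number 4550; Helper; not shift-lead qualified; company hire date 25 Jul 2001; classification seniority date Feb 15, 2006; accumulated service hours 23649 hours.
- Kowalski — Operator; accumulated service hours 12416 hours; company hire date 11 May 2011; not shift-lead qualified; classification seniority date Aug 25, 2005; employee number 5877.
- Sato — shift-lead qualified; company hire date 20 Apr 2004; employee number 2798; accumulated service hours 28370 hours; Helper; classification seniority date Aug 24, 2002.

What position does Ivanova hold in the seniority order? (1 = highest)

4

By classification: Kowalski (Operator); then Sato, Szabo and Ivanova (Helper); then Adeyemi (Probationary).
Among Sato, Szabo and Ivanova, by employee number (lower first): Sato and Szabo (2798) before Ivanova (4550).
Sato and Szabo both have company hire date 20 Apr 2004, so the next rule applies.
Among Sato and Szabo, by classification seniority date (later first): Sato (Aug 24, 2002) before Szabo (Sep 26, 1997).
Order: Kowalski, Sato, Szabo, Ivanova, Adeyemi. So position 4.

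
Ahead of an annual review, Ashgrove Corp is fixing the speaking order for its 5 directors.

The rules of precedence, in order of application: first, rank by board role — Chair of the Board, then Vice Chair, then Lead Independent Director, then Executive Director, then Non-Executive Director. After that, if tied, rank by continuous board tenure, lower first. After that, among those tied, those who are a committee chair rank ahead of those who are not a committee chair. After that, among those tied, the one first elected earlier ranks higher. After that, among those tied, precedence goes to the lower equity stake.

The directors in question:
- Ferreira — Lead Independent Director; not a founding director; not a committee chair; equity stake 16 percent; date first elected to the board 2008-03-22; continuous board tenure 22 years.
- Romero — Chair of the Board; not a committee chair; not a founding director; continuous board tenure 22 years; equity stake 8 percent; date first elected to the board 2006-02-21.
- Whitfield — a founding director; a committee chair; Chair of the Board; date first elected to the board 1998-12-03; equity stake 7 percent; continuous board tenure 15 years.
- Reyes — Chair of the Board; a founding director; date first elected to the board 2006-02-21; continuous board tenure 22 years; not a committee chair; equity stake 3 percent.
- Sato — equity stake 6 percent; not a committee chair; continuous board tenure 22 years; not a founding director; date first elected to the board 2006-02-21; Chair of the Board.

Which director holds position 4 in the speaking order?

Romero

By board role: Whitfield, Reyes, Sato and Romero (Chair of the Board); then Ferreira (Lead Independent Director).
Among Whitfield, Reyes, Sato and Romero, by continuous board tenure (lower first): Whitfield (15 years) before Reyes, Sato and Romero (22 years).
Reyes, Sato and Romero are each not a committee chair, so the next rule applies.
Reyes, Sato and Romero all have date first elected to the board 2006-02-21, so the next rule applies.
Among Reyes, Sato and Romero, by equity stake (lower first): Reyes (3 percent) before Sato (6 percent) before Romero (8 percent).
Order: Whitfield, Reyes, Sato, Romero, Ferreira.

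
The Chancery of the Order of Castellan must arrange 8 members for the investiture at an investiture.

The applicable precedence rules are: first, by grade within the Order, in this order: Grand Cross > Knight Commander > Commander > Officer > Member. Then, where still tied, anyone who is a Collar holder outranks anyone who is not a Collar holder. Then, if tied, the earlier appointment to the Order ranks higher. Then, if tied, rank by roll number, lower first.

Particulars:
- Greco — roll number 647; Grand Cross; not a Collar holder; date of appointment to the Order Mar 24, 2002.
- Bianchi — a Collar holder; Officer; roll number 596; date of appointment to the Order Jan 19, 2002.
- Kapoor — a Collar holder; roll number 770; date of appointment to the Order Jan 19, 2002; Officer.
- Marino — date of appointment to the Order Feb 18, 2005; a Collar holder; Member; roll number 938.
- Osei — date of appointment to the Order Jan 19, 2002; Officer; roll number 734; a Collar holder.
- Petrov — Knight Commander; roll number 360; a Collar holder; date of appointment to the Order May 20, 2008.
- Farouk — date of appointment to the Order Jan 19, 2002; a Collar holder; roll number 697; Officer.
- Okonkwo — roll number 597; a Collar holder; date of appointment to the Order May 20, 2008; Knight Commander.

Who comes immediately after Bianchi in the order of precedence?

Farouk

By grade within the Order: Greco (Grand Cross); then Petrov and Okonkwo (Knight Commander); then Bianchi, Farouk, Osei and Kapoor (Officer); then Marino (Member).
Petrov and Okonkwo are each a Collar holder, so the next rule applies.
Petrov and Okonkwo both have date of appointment to the Order May 20, 2008, so the next rule applies.
Among Petrov and Okonkwo, by roll number (lower first): Petrov (360) before Okonkwo (597).
Bianchi, Farouk, Osei and Kapoor are each a Collar holder, so the next rule applies.
Bianchi, Farouk, Osei and Kapoor all have date of appointment to the Order Jan 19, 2002, so the next rule applies.
Among Bianchi, Farouk, Osei and Kapoor, by roll number (lower first): Bianchi (596) before Farouk (697) before Osei (734) before Kapoor (770).
Order: Greco, Petrov, Okonkwo, Bianchi, Farouk, Osei, Kapoor, Marino.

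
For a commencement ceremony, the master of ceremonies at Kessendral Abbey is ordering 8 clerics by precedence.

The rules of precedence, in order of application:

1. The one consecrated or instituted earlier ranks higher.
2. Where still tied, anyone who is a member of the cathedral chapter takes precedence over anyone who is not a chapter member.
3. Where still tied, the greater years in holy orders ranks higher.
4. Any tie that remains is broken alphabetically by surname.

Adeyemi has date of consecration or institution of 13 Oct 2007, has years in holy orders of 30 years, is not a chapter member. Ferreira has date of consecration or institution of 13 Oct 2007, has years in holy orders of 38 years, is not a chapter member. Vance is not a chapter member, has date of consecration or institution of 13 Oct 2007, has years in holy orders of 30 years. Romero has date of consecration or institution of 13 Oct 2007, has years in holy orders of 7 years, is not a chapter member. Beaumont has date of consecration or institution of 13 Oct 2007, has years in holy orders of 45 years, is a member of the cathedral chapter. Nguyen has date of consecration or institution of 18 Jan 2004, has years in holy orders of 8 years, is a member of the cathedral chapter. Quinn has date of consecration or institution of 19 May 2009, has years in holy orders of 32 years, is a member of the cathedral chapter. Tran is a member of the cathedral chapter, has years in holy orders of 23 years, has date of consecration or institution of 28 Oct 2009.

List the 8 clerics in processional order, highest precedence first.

Nguyen, Beaumont, Ferreira, Adeyemi, Vance, Romero, Quinn, Tran

By date of consecration or institution (earlier first): Nguyen (18 Jan 2004); then Beaumont, Ferreira, Adeyemi, Vance and Romero (each 13 Oct 2007); then Quinn (19 May 2009); then Tran (28 Oct 2009).
Among Beaumont, Ferreira, Adeyemi, Vance and Romero, a member of the cathedral chapter before not a chapter member: Beaumont (a member of the cathedral chapter) before Ferreira, Adeyemi, Vance and Romero (not a chapter member).
Among Ferreira, Adeyemi, Vance and Romero, by years in holy orders (higher first): Ferreira (38 years) before Adeyemi and Vance (30 years) before Romero (7 years).
Among Adeyemi and Vance, alphabetically by surname: Adeyemi before Vance.
Full order: Nguyen, Beaumont, Ferreira, Adeyemi, Vance, Romero, Quinn, Tran.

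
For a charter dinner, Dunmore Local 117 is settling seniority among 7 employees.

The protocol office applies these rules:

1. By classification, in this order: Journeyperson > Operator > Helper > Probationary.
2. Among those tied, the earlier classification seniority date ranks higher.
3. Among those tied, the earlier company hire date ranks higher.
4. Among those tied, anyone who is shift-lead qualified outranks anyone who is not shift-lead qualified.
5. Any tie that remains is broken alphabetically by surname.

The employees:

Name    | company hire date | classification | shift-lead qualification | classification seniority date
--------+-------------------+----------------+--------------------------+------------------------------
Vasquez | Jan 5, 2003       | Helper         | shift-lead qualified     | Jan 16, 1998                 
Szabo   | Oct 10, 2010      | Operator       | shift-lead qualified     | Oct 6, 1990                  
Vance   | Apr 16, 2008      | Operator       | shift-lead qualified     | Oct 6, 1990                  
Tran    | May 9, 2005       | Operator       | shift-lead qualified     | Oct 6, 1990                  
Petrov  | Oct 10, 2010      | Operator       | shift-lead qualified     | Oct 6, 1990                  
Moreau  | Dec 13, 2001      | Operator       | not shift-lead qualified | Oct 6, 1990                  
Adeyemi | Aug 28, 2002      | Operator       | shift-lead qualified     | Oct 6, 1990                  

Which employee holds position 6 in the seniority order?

Szabo

By classification: Moreau, Adeyemi, Tran, Vance, Petrov and Szabo (Operator); then Vasquez (Helper).
Moreau, Adeyemi, Tran, Vance, Petrov and Szabo all have classification seniority date Oct 6, 1990, so the next rule applies.
Among Moreau, Adeyemi, Tran, Vance, Petrov and Szabo, by company hire date (earlier first): Moreau (Dec 13, 2001) before Adeyemi (Aug 28, 2002) before Tran (May 9, 2005) before Vance (Apr 16, 2008) before Petrov and Szabo (Oct 10, 2010).
Petrov and Szabo are each shift-lead qualified, so the next rule applies.
Among Petrov and Szabo, alphabetically by surname: Petrov before Szabo.
Order: Moreau, Adeyemi, Tran, Vance, Petrov, Szabo, Vasquez.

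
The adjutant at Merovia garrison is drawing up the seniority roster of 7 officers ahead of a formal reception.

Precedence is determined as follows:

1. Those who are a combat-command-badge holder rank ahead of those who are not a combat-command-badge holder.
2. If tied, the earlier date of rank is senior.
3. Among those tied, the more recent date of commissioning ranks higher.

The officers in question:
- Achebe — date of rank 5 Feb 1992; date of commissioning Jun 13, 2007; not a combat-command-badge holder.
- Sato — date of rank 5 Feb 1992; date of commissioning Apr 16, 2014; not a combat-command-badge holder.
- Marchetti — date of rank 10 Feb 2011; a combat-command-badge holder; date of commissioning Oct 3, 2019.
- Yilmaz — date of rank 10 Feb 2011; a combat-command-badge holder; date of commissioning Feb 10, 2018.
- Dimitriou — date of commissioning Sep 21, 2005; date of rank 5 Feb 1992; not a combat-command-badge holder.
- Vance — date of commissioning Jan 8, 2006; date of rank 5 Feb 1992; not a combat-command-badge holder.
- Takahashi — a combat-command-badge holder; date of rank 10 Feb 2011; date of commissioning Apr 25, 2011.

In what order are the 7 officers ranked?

By the first rule: Marchetti, Yilmaz and Takahashi (each a combat-command-badge holder); then Sato, Achebe, Vance and Dimitriou (each not a combat-command-badge holder).
Marchetti, Yilmaz and Takahashi all have date of rank 10 Feb 2011, so the next rule applies.
Among Marchetti, Yilmaz and Takahashi, by date of commissioning (later first): Marchetti (Oct 3, 2019) before Yilmaz (Feb 10, 2018) before Takahashi (Apr 25, 2011).
Sato, Achebe, Vance and Dimitriou all have date of rank 5 Feb 1992, so the next rule applies.
Among Sato, Achebe, Vance and Dimitriou, by date of commissioning (later first): Sato (Apr 16, 2014) before Achebe (Jun 13, 2007) before Vance (Jan 8, 2006) before Dimitriou (Sep 21, 2005).
Full order: Marchetti, Yilmaz, Takahashi, Sato, Achebe, Vance, Dimitriou.

Marchetti, Yilmaz, Takahashi, Sato, Achebe, Vance, Dimitriou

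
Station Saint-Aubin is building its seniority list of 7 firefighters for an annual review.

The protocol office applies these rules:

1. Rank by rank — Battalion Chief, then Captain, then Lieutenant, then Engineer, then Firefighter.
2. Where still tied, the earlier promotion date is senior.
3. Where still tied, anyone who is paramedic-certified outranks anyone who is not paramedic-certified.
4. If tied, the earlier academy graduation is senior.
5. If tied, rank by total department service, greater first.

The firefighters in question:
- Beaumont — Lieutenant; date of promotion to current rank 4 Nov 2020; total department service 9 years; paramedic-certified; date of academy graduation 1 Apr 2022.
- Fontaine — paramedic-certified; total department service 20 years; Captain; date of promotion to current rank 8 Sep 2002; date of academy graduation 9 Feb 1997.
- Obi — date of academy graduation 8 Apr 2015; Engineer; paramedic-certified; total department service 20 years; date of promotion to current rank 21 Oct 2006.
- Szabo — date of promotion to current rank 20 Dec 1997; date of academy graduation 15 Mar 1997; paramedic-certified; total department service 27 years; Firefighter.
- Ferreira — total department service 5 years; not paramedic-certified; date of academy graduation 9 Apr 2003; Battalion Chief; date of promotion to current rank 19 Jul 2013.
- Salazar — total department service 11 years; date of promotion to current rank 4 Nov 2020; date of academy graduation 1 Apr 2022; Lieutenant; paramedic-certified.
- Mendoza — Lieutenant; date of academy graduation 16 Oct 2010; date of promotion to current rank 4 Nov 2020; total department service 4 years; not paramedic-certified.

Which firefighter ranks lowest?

Szabo

By rank: Ferreira (Battalion Chief); then Fontaine (Captain); then Salazar, Beaumont and Mendoza (Lieutenant); then Obi (Engineer); then Szabo (Firefighter).
Salazar, Beaumont and Mendoza all have date of promotion to current rank 4 Nov 2020, so the next rule applies.
Among Salazar, Beaumont and Mendoza, paramedic-certified before not paramedic-certified: Salazar and Beaumont (paramedic-certified) before Mendoza (not paramedic-certified).
Salazar and Beaumont both have date of academy graduation 1 Apr 2022, so the next rule applies.
Among Salazar and Beaumont, by total department service (higher first): Salazar (11 years) before Beaumont (9 years).
Order: Ferreira, Fontaine, Salazar, Beaumont, Mendoza, Obi, Szabo.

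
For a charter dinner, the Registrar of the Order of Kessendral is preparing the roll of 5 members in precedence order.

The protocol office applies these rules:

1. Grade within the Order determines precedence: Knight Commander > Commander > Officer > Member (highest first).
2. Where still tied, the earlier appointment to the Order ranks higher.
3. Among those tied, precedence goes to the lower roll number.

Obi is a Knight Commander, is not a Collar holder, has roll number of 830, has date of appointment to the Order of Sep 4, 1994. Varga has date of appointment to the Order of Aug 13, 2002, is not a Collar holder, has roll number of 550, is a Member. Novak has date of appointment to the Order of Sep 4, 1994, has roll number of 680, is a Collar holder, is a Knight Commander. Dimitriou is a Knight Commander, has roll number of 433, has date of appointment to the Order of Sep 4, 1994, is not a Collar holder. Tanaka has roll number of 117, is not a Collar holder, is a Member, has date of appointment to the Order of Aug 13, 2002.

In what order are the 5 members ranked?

By grade within the Order: Dimitriou, Novak and Obi (Knight Commander); then Tanaka and Varga (Member).
Dimitriou, Novak and Obi all have date of appointment to the Order Sep 4, 1994, so the next rule applies.
Among Dimitriou, Novak and Obi, by roll number (lower first): Dimitriou (433) before Novak (680) before Obi (830).
Tanaka and Varga both have date of appointment to the Order Aug 13, 2002, so the next rule applies.
Among Tanaka and Varga, by roll number (lower first): Tanaka (117) before Varga (550).
Full order: Dimitriou, Novak, Obi, Tanaka, Varga.

Dimitriou, Novak, Obi, Tanaka, Varga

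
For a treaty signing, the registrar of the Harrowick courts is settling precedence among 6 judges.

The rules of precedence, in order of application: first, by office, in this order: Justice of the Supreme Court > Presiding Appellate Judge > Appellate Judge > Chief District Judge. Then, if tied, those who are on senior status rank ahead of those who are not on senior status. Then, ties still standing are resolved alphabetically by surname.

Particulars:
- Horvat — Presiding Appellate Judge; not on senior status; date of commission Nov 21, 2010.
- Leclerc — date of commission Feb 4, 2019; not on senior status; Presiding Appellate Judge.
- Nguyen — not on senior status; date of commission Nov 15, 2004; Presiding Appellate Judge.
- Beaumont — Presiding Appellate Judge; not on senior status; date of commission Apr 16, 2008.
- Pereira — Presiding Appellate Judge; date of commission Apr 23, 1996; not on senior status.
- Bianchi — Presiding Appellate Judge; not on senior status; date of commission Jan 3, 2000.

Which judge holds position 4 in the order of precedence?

By office: Beaumont, Bianchi, Horvat, Leclerc, Nguyen and Pereira (Presiding Appellate Judge).
Beaumont, Bianchi, Horvat, Leclerc, Nguyen and Pereira are each not on senior status, so the next rule applies.
Among Beaumont, Bianchi, Horvat, Leclerc, Nguyen and Pereira, alphabetically by surname: Beaumont before Bianchi before Horvat before Leclerc before Nguyen before Pereira.
Order: Beaumont, Bianchi, Horvat, Leclerc, Nguyen, Pereira.

Leclerc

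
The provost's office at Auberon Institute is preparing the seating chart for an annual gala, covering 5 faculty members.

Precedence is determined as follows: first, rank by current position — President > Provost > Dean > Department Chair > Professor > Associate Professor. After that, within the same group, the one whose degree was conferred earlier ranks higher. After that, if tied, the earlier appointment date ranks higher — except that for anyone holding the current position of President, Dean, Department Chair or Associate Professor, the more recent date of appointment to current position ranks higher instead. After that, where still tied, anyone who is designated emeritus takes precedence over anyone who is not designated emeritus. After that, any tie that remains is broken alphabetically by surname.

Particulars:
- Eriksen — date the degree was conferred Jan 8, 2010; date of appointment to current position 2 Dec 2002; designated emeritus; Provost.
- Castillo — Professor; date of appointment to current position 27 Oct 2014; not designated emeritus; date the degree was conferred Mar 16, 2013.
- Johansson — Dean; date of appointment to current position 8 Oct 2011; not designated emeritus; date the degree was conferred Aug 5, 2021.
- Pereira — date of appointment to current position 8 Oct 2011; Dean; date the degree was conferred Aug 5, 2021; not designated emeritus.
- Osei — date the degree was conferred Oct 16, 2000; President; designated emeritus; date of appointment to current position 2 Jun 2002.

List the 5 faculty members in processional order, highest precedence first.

By current position: Osei (President); then Eriksen (Provost); then Johansson and Pereira (Dean); then Castillo (Professor).
Johansson and Pereira both have date the degree was conferred Aug 5, 2021, so the next rule applies.
Johansson and Pereira both have date of appointment to current position 8 Oct 2011, so the next rule applies.
Johansson and Pereira are each not designated emeritus, so the next rule applies.
Among Johansson and Pereira, alphabetically by surname: Johansson before Pereira.
Full order: Osei, Eriksen, Johansson, Pereira, Castillo.

Osei, Eriksen, Johansson, Pereira, Castillo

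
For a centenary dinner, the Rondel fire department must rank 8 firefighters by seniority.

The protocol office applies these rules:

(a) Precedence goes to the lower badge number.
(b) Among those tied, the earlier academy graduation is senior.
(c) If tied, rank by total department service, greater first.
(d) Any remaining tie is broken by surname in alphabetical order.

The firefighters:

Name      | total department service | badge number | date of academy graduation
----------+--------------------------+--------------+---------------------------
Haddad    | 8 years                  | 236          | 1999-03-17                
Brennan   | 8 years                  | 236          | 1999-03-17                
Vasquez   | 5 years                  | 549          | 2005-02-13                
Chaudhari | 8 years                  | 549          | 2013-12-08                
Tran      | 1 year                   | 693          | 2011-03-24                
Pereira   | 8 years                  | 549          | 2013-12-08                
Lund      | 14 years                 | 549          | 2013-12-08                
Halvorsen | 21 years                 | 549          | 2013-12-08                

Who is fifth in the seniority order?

Lund

By badge number (lower first): Brennan and Haddad (both 236); then Vasquez, Halvorsen, Lund, Chaudhari and Pereira (each 549); then Tran (693).
Brennan and Haddad both have date of academy graduation 1999-03-17, so the next rule applies.
Brennan and Haddad both have total department service 8 years, so the next rule applies.
Among Brennan and Haddad, alphabetically by surname: Brennan before Haddad.
Among Vasquez, Halvorsen, Lund, Chaudhari and Pereira, by date of academy graduation (earlier first): Vasquez (2005-02-13) before Halvorsen, Lund, Chaudhari and Pereira (2013-12-08).
Among Halvorsen, Lund, Chaudhari and Pereira, by total department service (higher first): Halvorsen (21 years) before Lund (14 years) before Chaudhari and Pereira (8 years).
Among Chaudhari and Pereira, alphabetically by surname: Chaudhari before Pereira.
Order: Brennan, Haddad, Vasquez, Halvorsen, Lund, Chaudhari, Pereira, Tran.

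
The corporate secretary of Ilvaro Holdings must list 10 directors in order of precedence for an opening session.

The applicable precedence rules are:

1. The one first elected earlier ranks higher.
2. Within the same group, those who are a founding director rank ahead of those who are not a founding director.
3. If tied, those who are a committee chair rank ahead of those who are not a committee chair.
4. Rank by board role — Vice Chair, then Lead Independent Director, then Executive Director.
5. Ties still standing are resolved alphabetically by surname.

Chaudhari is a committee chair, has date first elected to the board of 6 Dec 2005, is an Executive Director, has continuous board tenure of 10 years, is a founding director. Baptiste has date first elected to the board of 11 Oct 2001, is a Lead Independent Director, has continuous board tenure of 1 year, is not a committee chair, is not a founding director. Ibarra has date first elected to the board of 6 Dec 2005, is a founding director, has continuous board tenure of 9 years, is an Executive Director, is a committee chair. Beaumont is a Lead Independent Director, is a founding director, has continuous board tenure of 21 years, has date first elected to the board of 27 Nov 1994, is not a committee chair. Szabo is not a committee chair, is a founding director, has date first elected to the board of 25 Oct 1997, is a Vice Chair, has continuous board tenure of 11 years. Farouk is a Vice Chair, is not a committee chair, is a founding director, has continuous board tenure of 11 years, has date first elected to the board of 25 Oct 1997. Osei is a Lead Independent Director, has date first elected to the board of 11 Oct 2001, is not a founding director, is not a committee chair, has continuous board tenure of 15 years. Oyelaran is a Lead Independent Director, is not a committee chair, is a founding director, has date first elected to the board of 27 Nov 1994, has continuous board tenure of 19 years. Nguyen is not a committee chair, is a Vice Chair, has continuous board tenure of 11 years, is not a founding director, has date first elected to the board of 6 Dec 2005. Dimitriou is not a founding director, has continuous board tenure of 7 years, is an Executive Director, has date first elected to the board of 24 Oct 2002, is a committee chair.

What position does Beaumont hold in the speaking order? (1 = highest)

1

By date first elected to the board (earlier first): Beaumont and Oyelaran (both 27 Nov 1994); then Farouk and Szabo (both 25 Oct 1997); then Baptiste and Osei (both 11 Oct 2001); then Dimitriou (24 Oct 2002); then Chaudhari, Ibarra and Nguyen (each 6 Dec 2005).
Beaumont and Oyelaran are each a founding director, so the next rule applies.
Beaumont and Oyelaran are each not a committee chair, so the next rule applies.
Beaumont and Oyelaran are each Lead Independent Director, so the next rule applies.
Among Beaumont and Oyelaran, alphabetically by surname: Beaumont before Oyelaran.
Farouk and Szabo are each a founding director, so the next rule applies.
Farouk and Szabo are each not a committee chair, so the next rule applies.
Farouk and Szabo are each Vice Chair, so the next rule applies.
Among Farouk and Szabo, alphabetically by surname: Farouk before Szabo.
Baptiste and Osei are each not a founding director, so the next rule applies.
Baptiste and Osei are each not a committee chair, so the next rule applies.
Baptiste and Osei are each Lead Independent Director, so the next rule applies.
Among Baptiste and Osei, alphabetically by surname: Baptiste before Osei.
Among Chaudhari, Ibarra and Nguyen, a founding director before not a founding director: Chaudhari and Ibarra (a founding director) before Nguyen (not a founding director).
Chaudhari and Ibarra are each a committee chair, so the next rule applies.
Chaudhari and Ibarra are each Executive Director, so the next rule applies.
Among Chaudhari and Ibarra, alphabetically by surname: Chaudhari before Ibarra.
Order: Beaumont, Oyelaran, Farouk, Szabo, Baptiste, Osei, Dimitriou, Chaudhari, Ibarra, Nguyen. So position 1.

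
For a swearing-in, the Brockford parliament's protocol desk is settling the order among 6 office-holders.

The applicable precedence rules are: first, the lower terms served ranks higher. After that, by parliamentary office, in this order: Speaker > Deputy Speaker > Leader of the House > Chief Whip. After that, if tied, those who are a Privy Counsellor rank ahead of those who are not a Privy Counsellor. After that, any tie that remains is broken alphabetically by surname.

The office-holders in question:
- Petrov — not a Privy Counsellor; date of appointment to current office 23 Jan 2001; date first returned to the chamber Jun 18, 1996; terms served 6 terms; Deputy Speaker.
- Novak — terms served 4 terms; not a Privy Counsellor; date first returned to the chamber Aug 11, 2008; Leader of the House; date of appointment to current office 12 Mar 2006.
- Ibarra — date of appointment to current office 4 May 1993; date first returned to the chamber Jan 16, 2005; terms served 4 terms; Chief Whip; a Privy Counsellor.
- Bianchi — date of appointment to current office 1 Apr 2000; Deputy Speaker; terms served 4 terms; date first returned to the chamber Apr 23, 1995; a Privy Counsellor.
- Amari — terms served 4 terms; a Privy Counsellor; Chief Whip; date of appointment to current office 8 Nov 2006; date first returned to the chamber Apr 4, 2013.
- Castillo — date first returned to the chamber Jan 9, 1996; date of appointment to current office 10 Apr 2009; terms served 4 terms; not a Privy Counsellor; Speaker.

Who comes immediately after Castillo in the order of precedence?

By terms served (lower first): Castillo, Bianchi, Novak, Amari and Ibarra (each 4 terms); then Petrov (6 terms).
Among Castillo, Bianchi, Novak, Amari and Ibarra, by parliamentary office: Castillo (Speaker) before Bianchi (Deputy Speaker) before Novak (Leader of the House) before Amari and Ibarra (Chief Whip).
Amari and Ibarra are each a Privy Counsellor, so the next rule applies.
Among Amari and Ibarra, alphabetically by surname: Amari before Ibarra.
Order: Castillo, Bianchi, Novak, Amari, Ibarra, Petrov.

Bianchi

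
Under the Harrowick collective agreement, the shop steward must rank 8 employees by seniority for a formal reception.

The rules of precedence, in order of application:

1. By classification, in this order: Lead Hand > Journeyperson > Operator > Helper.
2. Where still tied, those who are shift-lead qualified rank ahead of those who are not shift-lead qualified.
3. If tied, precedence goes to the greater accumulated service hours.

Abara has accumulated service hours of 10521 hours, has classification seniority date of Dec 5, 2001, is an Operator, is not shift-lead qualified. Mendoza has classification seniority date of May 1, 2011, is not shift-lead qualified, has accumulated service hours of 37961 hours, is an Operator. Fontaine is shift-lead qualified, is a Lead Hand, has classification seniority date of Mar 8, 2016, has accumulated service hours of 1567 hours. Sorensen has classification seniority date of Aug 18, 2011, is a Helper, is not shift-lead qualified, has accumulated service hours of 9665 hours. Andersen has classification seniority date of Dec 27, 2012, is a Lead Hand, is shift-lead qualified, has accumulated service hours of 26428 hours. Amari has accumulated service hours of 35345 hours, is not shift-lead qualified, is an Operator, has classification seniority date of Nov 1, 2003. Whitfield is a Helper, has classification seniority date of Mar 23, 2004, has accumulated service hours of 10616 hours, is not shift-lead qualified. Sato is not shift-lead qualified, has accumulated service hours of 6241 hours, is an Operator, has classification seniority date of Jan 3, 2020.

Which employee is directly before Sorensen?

By classification: Andersen and Fontaine (Lead Hand); then Mendoza, Amari, Abara and Sato (Operator); then Whitfield and Sorensen (Helper).
Andersen and Fontaine are each shift-lead qualified, so the next rule applies.
Among Andersen and Fontaine, by accumulated service hours (higher first): Andersen (26428 hours) before Fontaine (1567 hours).
Mendoza, Amari, Abara and Sato are each not shift-lead qualified, so the next rule applies.
Among Mendoza, Amari, Abara and Sato, by accumulated service hours (higher first): Mendoza (37961 hours) before Amari (35345 hours) before Abara (10521 hours) before Sato (6241 hours).
Whitfield and Sorensen are each not shift-lead qualified, so the next rule applies.
Among Whitfield and Sorensen, by accumulated service hours (higher first): Whitfield (10616 hours) before Sorensen (9665 hours).
Order: Andersen, Fontaine, Mendoza, Amari, Abara, Sato, Whitfield, Sorensen.

Whitfield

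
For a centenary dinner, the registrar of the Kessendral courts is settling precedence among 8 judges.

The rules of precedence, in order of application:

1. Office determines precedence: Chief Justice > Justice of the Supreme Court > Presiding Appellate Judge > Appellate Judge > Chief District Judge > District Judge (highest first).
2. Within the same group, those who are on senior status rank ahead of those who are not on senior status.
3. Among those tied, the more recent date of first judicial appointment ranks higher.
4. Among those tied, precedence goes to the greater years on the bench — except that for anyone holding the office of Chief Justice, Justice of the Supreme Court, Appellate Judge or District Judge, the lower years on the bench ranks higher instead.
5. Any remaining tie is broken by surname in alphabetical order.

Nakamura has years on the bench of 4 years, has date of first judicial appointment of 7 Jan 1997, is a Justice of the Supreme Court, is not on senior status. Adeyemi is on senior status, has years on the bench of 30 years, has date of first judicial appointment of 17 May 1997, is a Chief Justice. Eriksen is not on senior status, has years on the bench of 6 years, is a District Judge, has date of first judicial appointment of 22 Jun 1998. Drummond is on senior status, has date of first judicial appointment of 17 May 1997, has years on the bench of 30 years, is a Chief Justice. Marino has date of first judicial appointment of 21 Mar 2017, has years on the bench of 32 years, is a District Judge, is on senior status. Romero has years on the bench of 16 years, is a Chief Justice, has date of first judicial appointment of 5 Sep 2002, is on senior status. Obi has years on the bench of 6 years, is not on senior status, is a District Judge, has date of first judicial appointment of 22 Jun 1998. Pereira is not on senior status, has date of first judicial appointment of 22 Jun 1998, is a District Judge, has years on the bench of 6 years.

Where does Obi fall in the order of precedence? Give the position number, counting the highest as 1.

7

By office: Romero, Adeyemi and Drummond (Chief Justice); then Nakamura (Justice of the Supreme Court); then Marino, Eriksen, Obi and Pereira (District Judge).
Romero, Adeyemi and Drummond are each on senior status, so the next rule applies.
Among Romero, Adeyemi and Drummond, by date of first judicial appointment (later first): Romero (5 Sep 2002) before Adeyemi and Drummond (17 May 1997).
Adeyemi and Drummond both have years on the bench 30 years, so the next rule applies.
Among Adeyemi and Drummond, alphabetically by surname: Adeyemi before Drummond.
Among Marino, Eriksen, Obi and Pereira, on senior status before not on senior status: Marino (on senior status) before Eriksen, Obi and Pereira (not on senior status).
Eriksen, Obi and Pereira all have date of first judicial appointment 22 Jun 1998, so the next rule applies.
Eriksen, Obi and Pereira all have years on the bench 6 years, so the next rule applies.
Among Eriksen, Obi and Pereira, alphabetically by surname: Eriksen before Obi before Pereira.
Order: Romero, Adeyemi, Drummond, Nakamura, Marino, Eriksen, Obi, Pereira. So position 7.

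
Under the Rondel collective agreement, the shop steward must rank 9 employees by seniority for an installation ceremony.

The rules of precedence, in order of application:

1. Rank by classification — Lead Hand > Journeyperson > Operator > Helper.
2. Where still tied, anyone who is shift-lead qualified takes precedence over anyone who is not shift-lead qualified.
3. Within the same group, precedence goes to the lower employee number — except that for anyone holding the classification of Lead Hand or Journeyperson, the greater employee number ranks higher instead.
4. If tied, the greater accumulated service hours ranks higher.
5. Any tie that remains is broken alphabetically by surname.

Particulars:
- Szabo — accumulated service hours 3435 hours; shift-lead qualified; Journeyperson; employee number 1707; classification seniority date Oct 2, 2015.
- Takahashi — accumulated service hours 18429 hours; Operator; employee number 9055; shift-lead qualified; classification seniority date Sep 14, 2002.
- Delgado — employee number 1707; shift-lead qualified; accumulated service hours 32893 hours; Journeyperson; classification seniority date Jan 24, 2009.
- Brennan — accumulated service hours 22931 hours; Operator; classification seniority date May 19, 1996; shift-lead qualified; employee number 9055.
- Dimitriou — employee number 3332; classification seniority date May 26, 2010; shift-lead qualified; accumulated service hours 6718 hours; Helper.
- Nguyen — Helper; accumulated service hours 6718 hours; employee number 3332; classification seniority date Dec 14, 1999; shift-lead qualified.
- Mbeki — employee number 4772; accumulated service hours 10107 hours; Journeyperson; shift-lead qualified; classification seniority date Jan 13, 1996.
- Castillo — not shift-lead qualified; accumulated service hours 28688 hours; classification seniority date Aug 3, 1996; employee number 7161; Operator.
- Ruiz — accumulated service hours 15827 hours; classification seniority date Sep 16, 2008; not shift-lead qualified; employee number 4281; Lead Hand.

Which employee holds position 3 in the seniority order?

Delgado

By classification: Ruiz (Lead Hand); then Mbeki, Delgado and Szabo (Journeyperson); then Brennan, Takahashi and Castillo (Operator); then Dimitriou and Nguyen (Helper).
Mbeki, Delgado and Szabo are each shift-lead qualified, so the next rule applies.
Among Mbeki, Delgado and Szabo, by employee number (higher first) (reversed rule for this group): Mbeki (4772) before Delgado and Szabo (1707).
Among Delgado and Szabo, by accumulated service hours (higher first): Delgado (32893 hours) before Szabo (3435 hours).
Among Brennan, Takahashi and Castillo, shift-lead qualified before not shift-lead qualified: Brennan and Takahashi (shift-lead qualified) before Castillo (not shift-lead qualified).
Brennan and Takahashi both have employee number 9055, so the next rule applies.
Among Brennan and Takahashi, by accumulated service hours (higher first): Brennan (22931 hours) before Takahashi (18429 hours).
Dimitriou and Nguyen are each shift-lead qualified, so the next rule applies.
Dimitriou and Nguyen both have employee number 3332, so the next rule applies.
Dimitriou and Nguyen both have accumulated service hours 6718 hours, so the next rule applies.
Among Dimitriou and Nguyen, alphabetically by surname: Dimitriou before Nguyen.
Order: Ruiz, Mbeki, Delgado, Szabo, Brennan, Takahashi, Castillo, Dimitriou, Nguyen.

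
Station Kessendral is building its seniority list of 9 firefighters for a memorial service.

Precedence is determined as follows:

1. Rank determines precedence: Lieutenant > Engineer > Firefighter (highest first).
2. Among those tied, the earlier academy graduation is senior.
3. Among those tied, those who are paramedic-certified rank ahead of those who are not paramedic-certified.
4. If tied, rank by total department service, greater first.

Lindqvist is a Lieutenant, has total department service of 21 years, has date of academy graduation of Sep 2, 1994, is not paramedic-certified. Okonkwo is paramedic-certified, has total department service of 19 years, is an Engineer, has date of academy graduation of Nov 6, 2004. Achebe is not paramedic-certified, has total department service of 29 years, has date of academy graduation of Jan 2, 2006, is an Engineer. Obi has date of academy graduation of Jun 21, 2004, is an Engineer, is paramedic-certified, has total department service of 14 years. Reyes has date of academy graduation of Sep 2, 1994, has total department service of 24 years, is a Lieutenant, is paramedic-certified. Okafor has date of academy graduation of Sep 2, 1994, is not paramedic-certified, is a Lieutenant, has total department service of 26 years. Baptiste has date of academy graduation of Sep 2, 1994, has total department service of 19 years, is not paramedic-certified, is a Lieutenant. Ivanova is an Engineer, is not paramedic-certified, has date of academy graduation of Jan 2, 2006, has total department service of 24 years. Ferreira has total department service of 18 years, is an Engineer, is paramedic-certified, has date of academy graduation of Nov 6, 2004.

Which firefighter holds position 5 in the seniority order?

By rank: Reyes, Okafor, Lindqvist and Baptiste (Lieutenant); then Obi, Okonkwo, Ferreira, Achebe and Ivanova (Engineer).
Reyes, Okafor, Lindqvist and Baptiste all have date of academy graduation Sep 2, 1994, so the next rule applies.
Among Reyes, Okafor, Lindqvist and Baptiste, paramedic-certified before not paramedic-certified: Reyes (paramedic-certified) before Okafor, Lindqvist and Baptiste (not paramedic-certified).
Among Okafor, Lindqvist and Baptiste, by total department service (higher first): Okafor (26 years) before Lindqvist (21 years) before Baptiste (19 years).
Among Obi, Okonkwo, Ferreira, Achebe and Ivanova, by date of academy graduation (earlier first): Obi (Jun 21, 2004) before Okonkwo and Ferreira (Nov 6, 2004) before Achebe and Ivanova (Jan 2, 2006).
Okonkwo and Ferreira are each paramedic-certified, so the next rule applies.
Among Okonkwo and Ferreira, by total department service (higher first): Okonkwo (19 years) before Ferreira (18 years).
Achebe and Ivanova are each not paramedic-certified, so the next rule applies.
Among Achebe and Ivanova, by total department service (higher first): Achebe (29 years) before Ivanova (24 years).
Order: Reyes, Okafor, Lindqvist, Baptiste, Obi, Okonkwo, Ferreira, Achebe, Ivanova.

Obi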